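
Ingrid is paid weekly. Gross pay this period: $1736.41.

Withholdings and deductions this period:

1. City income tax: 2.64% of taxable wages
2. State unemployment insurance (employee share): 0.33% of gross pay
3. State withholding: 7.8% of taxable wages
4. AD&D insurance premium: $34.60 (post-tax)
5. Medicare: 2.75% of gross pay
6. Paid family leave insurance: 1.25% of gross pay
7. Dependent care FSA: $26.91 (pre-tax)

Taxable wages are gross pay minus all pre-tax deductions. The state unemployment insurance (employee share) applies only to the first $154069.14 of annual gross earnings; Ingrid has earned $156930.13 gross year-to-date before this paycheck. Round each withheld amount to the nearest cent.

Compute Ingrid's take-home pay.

$1426.97

Dependent care FSA: $26.91
Taxable wages = $1736.41 − $26.91 = $1709.50
City income tax: $1709.50 × 0.0264 = $45.13
State withholding: $1709.50 × 0.078 = $133.34
Medicare: $1736.41 × 0.0275 = $47.75
Paid family leave insurance: $1736.41 × 0.0125 = $21.71
State unemployment insurance (employee share): annual cap $154069.14 already reached (YTD $156930.13), so $0.00
AD&D insurance premium: $34.60
Total deductions = $26.91 + $45.13 + $133.34 + $47.75 + $21.71 + $0.00 + $34.60 = $309.44
Net pay = $1736.41 − $309.44 = $1426.97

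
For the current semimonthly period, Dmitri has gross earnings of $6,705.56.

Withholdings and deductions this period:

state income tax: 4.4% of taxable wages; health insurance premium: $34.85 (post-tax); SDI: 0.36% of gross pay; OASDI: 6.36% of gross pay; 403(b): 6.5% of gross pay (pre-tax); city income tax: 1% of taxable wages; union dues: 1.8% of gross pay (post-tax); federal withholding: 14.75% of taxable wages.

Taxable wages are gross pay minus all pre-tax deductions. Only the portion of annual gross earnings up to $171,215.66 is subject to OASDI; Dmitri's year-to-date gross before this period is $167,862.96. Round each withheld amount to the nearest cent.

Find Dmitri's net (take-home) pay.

$4,613.43

403(b): $6,705.56 × 0.065 = $435.86
Taxable wages = $6,705.56 − $435.86 = $6,269.70
State income tax: $6,269.70 × 0.044 = $275.87
Federal withholding: $6,269.70 × 0.1475 = $924.78
City income tax: $6,269.70 × 0.01 = $62.70
SDI: $6,705.56 × 0.0036 = $24.14
OASDI: only $171,215.66 − $167,862.96 = $3,352.70 of this check is subject → $3,352.70 × 0.0636 = $213.23
Health insurance premium: $34.85
Union dues: $6,705.56 × 0.018 = $120.70
Total deductions = $435.86 + $275.87 + $924.78 + $62.70 + $24.14 + $213.23 + $34.85 + $120.70 = $2,092.13
Net pay = $6,705.56 − $2,092.13 = $4,613.43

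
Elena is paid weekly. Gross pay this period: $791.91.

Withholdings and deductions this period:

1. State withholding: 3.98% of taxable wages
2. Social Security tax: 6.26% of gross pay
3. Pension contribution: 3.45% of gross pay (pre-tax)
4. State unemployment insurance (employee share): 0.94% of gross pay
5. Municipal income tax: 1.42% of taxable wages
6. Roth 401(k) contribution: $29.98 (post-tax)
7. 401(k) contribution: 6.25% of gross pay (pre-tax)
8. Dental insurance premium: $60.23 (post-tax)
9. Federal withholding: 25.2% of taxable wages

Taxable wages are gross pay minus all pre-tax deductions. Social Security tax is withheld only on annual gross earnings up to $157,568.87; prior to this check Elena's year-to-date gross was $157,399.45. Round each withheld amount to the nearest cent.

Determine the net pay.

$388.02

Pension contribution: $791.91 × 0.0345 = $27.32
401(k) contribution: $791.91 × 0.0625 = $49.49
Pre-tax total = $27.32 + $49.49 = $76.81
Taxable wages = $791.91 − $76.81 = $715.10
Municipal income tax: $715.10 × 0.0142 = $10.15
Federal withholding: $715.10 × 0.252 = $180.21
State withholding: $715.10 × 0.0398 = $28.46
State unemployment insurance (employee share): $791.91 × 0.0094 = $7.44
Social Security tax: only $157,568.87 − $157,399.45 = $169.42 of this check is subject → $169.42 × 0.0626 = $10.61
Dental insurance premium: $60.23
Roth 401(k) contribution: $29.98
Total deductions = $27.32 + $49.49 + $10.15 + $180.21 + $28.46 + $7.44 + $10.61 + $60.23 + $29.98 = $403.89
Net pay = $791.91 − $403.89 = $388.02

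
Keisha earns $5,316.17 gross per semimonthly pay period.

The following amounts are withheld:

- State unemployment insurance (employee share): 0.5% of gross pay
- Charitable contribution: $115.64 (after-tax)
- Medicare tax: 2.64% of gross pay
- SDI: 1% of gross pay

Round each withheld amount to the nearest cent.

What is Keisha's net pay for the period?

Medicare tax: $5,316.17 × 0.0264 = $140.35
State unemployment insurance (employee share): $5,316.17 × 0.005 = $26.58
SDI: $5,316.17 × 0.01 = $53.16
Charitable contribution: $115.64
Total deductions = $140.35 + $26.58 + $53.16 + $115.64 = $335.73
Net pay = $5,316.17 − $335.73 = $4,980.44

$4,980.44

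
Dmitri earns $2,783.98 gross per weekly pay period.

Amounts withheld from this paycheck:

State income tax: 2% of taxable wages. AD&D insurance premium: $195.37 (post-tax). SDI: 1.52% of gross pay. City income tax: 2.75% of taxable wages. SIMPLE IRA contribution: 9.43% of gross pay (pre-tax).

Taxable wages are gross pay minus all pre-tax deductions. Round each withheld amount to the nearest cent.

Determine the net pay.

$2,163.99

SIMPLE IRA contribution: $2,783.98 × 0.0943 = $262.53
Taxable wages = $2,783.98 − $262.53 = $2,521.45
City income tax: $2,521.45 × 0.0275 = $69.34
State income tax: $2,521.45 × 0.02 = $50.43
SDI: $2,783.98 × 0.0152 = $42.32
AD&D insurance premium: $195.37
Total deductions = $262.53 + $69.34 + $50.43 + $42.32 + $195.37 = $619.99
Net pay = $2,783.98 − $619.99 = $2,163.99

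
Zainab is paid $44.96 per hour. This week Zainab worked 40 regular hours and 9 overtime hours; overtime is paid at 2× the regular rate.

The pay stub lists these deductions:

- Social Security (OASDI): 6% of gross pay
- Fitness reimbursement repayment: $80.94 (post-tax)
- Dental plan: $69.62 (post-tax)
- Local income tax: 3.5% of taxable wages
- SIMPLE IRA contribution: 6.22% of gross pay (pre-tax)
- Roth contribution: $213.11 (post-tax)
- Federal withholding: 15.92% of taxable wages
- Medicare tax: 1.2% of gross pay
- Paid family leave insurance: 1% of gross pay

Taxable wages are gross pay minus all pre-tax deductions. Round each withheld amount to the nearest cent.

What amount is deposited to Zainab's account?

$1,393.07

Regular pay: 40 × $44.96 = $1,798.40
Overtime pay: 9 × $44.96 × 2 = $809.28
Gross pay = $1,798.40 + $809.28 = $2,607.68
SIMPLE IRA contribution: $2,607.68 × 0.0622 = $162.20
Taxable wages = $2,607.68 − $162.20 = $2,445.48
Local income tax: $2,445.48 × 0.035 = $85.59
Federal withholding: $2,445.48 × 0.1592 = $389.32
Social Security (OASDI): $2,607.68 × 0.06 = $156.46
Medicare tax: $2,607.68 × 0.012 = $31.29
Paid family leave insurance: $2,607.68 × 0.01 = $26.08
Dental plan: $69.62
Roth contribution: $213.11
Fitness reimbursement repayment: $80.94
Total deductions = $162.20 + $85.59 + $389.32 + $156.46 + $31.29 + $26.08 + $69.62 + $213.11 + $80.94 = $1,214.61
Net pay = $2,607.68 − $1,214.61 = $1,393.07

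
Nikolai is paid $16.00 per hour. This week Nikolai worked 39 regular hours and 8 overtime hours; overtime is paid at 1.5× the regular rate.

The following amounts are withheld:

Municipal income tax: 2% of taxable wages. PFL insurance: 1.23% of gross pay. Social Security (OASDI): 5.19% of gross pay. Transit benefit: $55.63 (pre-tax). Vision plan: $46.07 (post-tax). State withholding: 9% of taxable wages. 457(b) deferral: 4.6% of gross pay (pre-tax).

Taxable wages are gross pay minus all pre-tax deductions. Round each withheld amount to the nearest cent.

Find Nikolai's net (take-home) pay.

Regular pay: 39 × $16.00 = $624.00
Overtime pay: 8 × $16.00 × 1.5 = $192.00
Gross pay = $624.00 + $192.00 = $816.00
457(b) deferral: $816.00 × 0.046 = $37.54
Transit benefit: $55.63
Pre-tax total = $37.54 + $55.63 = $93.17
Taxable wages = $816.00 − $93.17 = $722.83
Municipal income tax: $722.83 × 0.02 = $14.46
State withholding: $722.83 × 0.09 = $65.05
PFL insurance: $816.00 × 0.0123 = $10.04
Social Security (OASDI): $816.00 × 0.0519 = $42.35
Vision plan: $46.07
Total deductions = $37.54 + $55.63 + $14.46 + $65.05 + $10.04 + $42.35 + $46.07 = $271.14
Net pay = $816.00 − $271.14 = $544.86

$544.86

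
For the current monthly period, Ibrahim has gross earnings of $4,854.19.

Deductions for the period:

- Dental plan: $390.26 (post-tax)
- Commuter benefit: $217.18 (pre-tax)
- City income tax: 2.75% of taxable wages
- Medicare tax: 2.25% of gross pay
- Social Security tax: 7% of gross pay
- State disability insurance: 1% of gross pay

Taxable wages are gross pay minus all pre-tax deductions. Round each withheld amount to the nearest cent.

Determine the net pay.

$3,621.68

Commuter benefit: $217.18
Taxable wages = $4,854.19 − $217.18 = $4,637.01
City income tax: $4,637.01 × 0.0275 = $127.52
Social Security tax: $4,854.19 × 0.07 = $339.79
State disability insurance: $4,854.19 × 0.01 = $48.54
Medicare tax: $4,854.19 × 0.0225 = $109.22
Dental plan: $390.26
Total deductions = $217.18 + $127.52 + $339.79 + $48.54 + $109.22 + $390.26 = $1,232.51
Net pay = $4,854.19 − $1,232.51 = $3,621.68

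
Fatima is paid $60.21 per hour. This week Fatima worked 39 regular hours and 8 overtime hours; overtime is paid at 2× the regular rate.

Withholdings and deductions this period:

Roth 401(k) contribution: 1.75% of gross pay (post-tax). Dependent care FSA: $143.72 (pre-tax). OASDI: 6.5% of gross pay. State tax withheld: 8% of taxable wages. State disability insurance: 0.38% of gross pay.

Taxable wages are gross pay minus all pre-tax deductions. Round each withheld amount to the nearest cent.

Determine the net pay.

$2628.62

Regular pay: 39 × $60.21 = $2348.19
Overtime pay: 8 × $60.21 × 2 = $963.36
Gross pay = $2348.19 + $963.36 = $3311.55
Dependent care FSA: $143.72
Taxable wages = $3311.55 − $143.72 = $3167.83
State tax withheld: $3167.83 × 0.08 = $253.43
OASDI: $3311.55 × 0.065 = $215.25
State disability insurance: $3311.55 × 0.0038 = $12.58
Roth 401(k) contribution: $3311.55 × 0.0175 = $57.95
Total deductions = $143.72 + $253.43 + $215.25 + $12.58 + $57.95 = $682.93
Net pay = $3311.55 − $682.93 = $2628.62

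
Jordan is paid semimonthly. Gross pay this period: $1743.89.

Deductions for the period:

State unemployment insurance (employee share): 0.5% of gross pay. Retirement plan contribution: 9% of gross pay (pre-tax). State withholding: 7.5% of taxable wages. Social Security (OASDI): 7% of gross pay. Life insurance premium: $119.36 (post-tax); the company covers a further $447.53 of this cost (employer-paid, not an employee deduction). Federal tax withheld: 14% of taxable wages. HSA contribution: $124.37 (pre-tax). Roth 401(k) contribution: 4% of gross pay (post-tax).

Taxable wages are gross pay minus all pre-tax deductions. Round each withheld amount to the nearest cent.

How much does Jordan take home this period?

$828.21

Retirement plan contribution: $1743.89 × 0.09 = $156.95
HSA contribution: $124.37
Pre-tax total = $156.95 + $124.37 = $281.32
Taxable wages = $1743.89 − $281.32 = $1462.57
State withholding: $1462.57 × 0.075 = $109.69
Federal tax withheld: $1462.57 × 0.14 = $204.76
Social Security (OASDI): $1743.89 × 0.07 = $122.07
State unemployment insurance (employee share): $1743.89 × 0.005 = $8.72
Life insurance premium: $119.36
Roth 401(k) contribution: $1743.89 × 0.04 = $69.76
(Employer's $447.53 toward life insurance premium is not withheld from the employee.)
Total deductions = $156.95 + $124.37 + $109.69 + $204.76 + $122.07 + $8.72 + $119.36 + $69.76 = $915.68
Net pay = $1743.89 − $915.68 = $828.21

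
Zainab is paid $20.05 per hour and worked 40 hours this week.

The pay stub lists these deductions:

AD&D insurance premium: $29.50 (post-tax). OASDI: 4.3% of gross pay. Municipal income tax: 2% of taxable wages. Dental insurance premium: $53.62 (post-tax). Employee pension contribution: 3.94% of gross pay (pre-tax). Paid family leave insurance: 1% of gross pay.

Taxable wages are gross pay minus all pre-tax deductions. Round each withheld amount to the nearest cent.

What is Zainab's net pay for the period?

$629.36

Gross pay: 40 × $20.05 = $802.00
Employee pension contribution: $802.00 × 0.0394 = $31.60
Taxable wages = $802.00 − $31.60 = $770.40
Municipal income tax: $770.40 × 0.02 = $15.41
Paid family leave insurance: $802.00 × 0.01 = $8.02
OASDI: $802.00 × 0.043 = $34.49
AD&D insurance premium: $29.50
Dental insurance premium: $53.62
Total deductions = $31.60 + $15.41 + $8.02 + $34.49 + $29.50 + $53.62 = $172.64
Net pay = $802.00 − $172.64 = $629.36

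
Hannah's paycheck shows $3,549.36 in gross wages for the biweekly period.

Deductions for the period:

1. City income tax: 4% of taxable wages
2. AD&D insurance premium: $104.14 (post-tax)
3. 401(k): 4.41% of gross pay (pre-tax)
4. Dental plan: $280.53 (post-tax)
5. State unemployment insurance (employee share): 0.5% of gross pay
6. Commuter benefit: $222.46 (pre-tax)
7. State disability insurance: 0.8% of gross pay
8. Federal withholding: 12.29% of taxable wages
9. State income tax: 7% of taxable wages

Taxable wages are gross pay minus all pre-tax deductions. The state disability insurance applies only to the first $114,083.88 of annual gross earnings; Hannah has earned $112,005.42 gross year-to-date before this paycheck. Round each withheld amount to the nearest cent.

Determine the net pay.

401(k): $3,549.36 × 0.0441 = $156.53
Commuter benefit: $222.46
Pre-tax total = $156.53 + $222.46 = $378.99
Taxable wages = $3,549.36 − $378.99 = $3,170.37
City income tax: $3,170.37 × 0.04 = $126.81
State income tax: $3,170.37 × 0.07 = $221.93
Federal withholding: $3,170.37 × 0.1229 = $389.64
State disability insurance: only $114,083.88 − $112,005.42 = $2,078.46 of this check is subject → $2,078.46 × 0.008 = $16.63
State unemployment insurance (employee share): $3,549.36 × 0.005 = $17.75
Dental plan: $280.53
AD&D insurance premium: $104.14
Total deductions = $156.53 + $222.46 + $126.81 + $221.93 + $389.64 + $16.63 + $17.75 + $280.53 + $104.14 = $1,536.42
Net pay = $3,549.36 − $1,536.42 = $2,012.94

$2,012.94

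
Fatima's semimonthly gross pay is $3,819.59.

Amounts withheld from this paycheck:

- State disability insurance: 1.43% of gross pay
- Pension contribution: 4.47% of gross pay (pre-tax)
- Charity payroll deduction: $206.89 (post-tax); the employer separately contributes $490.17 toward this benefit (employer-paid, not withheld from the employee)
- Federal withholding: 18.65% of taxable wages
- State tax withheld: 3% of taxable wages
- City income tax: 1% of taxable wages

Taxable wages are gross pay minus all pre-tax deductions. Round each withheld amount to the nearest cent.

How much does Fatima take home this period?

$2,560.87

Pension contribution: $3,819.59 × 0.0447 = $170.74
Taxable wages = $3,819.59 − $170.74 = $3,648.85
Federal withholding: $3,648.85 × 0.1865 = $680.51
State tax withheld: $3,648.85 × 0.03 = $109.47
City income tax: $3,648.85 × 0.01 = $36.49
State disability insurance: $3,819.59 × 0.0143 = $54.62
Charity payroll deduction: $206.89
(Employer's $490.17 toward charity payroll deduction is not withheld from the employee.)
Total deductions = $170.74 + $680.51 + $109.47 + $36.49 + $54.62 + $206.89 = $1,258.72
Net pay = $3,819.59 − $1,258.72 = $2,560.87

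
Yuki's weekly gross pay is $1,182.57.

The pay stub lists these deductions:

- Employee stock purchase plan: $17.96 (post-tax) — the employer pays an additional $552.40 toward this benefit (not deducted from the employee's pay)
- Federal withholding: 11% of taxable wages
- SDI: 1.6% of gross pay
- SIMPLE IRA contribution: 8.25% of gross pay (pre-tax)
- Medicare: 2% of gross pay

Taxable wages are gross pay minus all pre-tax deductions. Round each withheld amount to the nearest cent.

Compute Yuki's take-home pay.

$905.13

SIMPLE IRA contribution: $1,182.57 × 0.0825 = $97.56
Taxable wages = $1,182.57 − $97.56 = $1,085.01
Federal withholding: $1,085.01 × 0.11 = $119.35
Medicare: $1,182.57 × 0.02 = $23.65
SDI: $1,182.57 × 0.016 = $18.92
Employee stock purchase plan: $17.96
(Employer's $552.40 toward employee stock purchase plan is not withheld from the employee.)
Total deductions = $97.56 + $119.35 + $23.65 + $18.92 + $17.96 = $277.44
Net pay = $1,182.57 − $277.44 = $905.13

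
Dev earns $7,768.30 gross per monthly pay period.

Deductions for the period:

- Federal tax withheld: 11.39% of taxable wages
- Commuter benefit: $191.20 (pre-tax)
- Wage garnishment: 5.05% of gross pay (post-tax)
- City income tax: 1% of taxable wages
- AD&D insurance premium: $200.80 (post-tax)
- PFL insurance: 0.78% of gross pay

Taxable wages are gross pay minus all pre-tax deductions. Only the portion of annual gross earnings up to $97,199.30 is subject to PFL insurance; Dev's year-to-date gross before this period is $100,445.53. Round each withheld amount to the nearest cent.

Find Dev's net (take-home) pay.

$6,045.20

Commuter benefit: $191.20
Taxable wages = $7,768.30 − $191.20 = $7,577.10
City income tax: $7,577.10 × 0.01 = $75.77
Federal tax withheld: $7,577.10 × 0.1139 = $863.03
PFL insurance: annual cap $97,199.30 already reached (YTD $100,445.53), so $0.00
AD&D insurance premium: $200.80
Wage garnishment: $7,768.30 × 0.0505 = $392.30
Total deductions = $191.20 + $75.77 + $863.03 + $0.00 + $200.80 + $392.30 = $1,723.10
Net pay = $7,768.30 − $1,723.10 = $6,045.20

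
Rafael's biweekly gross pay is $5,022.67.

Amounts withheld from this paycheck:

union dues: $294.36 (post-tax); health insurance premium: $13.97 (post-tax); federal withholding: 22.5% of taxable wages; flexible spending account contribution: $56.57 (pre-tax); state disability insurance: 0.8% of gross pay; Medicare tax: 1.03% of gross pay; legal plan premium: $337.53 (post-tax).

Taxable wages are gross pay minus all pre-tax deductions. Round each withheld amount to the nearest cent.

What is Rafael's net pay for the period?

$3,110.96

Flexible spending account contribution: $56.57
Taxable wages = $5,022.67 − $56.57 = $4,966.10
Federal withholding: $4,966.10 × 0.225 = $1,117.37
Medicare tax: $5,022.67 × 0.0103 = $51.73
State disability insurance: $5,022.67 × 0.008 = $40.18
Legal plan premium: $337.53
Union dues: $294.36
Health insurance premium: $13.97
Total deductions = $56.57 + $1,117.37 + $51.73 + $40.18 + $337.53 + $294.36 + $13.97 = $1,911.71
Net pay = $5,022.67 − $1,911.71 = $3,110.96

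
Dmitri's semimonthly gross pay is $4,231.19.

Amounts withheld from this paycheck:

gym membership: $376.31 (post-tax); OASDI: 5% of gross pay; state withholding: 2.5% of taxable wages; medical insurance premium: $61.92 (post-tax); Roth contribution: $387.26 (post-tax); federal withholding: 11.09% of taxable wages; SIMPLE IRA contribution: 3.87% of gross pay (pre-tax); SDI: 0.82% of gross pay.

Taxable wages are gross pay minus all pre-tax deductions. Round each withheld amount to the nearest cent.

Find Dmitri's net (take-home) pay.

SIMPLE IRA contribution: $4,231.19 × 0.0387 = $163.75
Taxable wages = $4,231.19 − $163.75 = $4,067.44
State withholding: $4,067.44 × 0.025 = $101.69
Federal withholding: $4,067.44 × 0.1109 = $451.08
OASDI: $4,231.19 × 0.05 = $211.56
SDI: $4,231.19 × 0.0082 = $34.70
Roth contribution: $387.26
Gym membership: $376.31
Medical insurance premium: $61.92
Total deductions = $163.75 + $101.69 + $451.08 + $211.56 + $34.70 + $387.26 + $376.31 + $61.92 = $1,788.27
Net pay = $4,231.19 − $1,788.27 = $2,442.92

$2,442.92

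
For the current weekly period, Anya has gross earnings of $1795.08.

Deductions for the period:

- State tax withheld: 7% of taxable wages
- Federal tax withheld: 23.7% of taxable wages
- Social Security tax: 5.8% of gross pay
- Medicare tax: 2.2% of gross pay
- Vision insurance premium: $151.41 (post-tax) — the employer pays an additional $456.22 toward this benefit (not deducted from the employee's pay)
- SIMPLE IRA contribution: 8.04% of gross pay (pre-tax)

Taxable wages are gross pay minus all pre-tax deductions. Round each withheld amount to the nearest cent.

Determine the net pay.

$848.97

SIMPLE IRA contribution: $1795.08 × 0.0804 = $144.32
Taxable wages = $1795.08 − $144.32 = $1650.76
Federal tax withheld: $1650.76 × 0.237 = $391.23
State tax withheld: $1650.76 × 0.07 = $115.55
Social Security tax: $1795.08 × 0.058 = $104.11
Medicare tax: $1795.08 × 0.022 = $39.49
Vision insurance premium: $151.41
(Employer's $456.22 toward vision insurance premium is not withheld from the employee.)
Total deductions = $144.32 + $391.23 + $115.55 + $104.11 + $39.49 + $151.41 = $946.11
Net pay = $1795.08 − $946.11 = $848.97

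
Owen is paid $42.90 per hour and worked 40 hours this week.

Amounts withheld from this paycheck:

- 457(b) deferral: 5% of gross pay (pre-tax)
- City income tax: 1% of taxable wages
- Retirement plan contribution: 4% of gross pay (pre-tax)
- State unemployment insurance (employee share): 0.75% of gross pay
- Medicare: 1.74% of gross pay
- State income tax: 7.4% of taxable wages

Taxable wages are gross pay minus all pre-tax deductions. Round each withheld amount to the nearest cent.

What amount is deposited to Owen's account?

$1387.65

Gross pay: 40 × $42.90 = $1716.00
457(b) deferral: $1716.00 × 0.05 = $85.80
Retirement plan contribution: $1716.00 × 0.04 = $68.64
Pre-tax total = $85.80 + $68.64 = $154.44
Taxable wages = $1716.00 − $154.44 = $1561.56
State income tax: $1561.56 × 0.074 = $115.56
City income tax: $1561.56 × 0.01 = $15.62
Medicare: $1716.00 × 0.0174 = $29.86
State unemployment insurance (employee share): $1716.00 × 0.0075 = $12.87
Total deductions = $85.80 + $68.64 + $115.56 + $15.62 + $29.86 + $12.87 = $328.35
Net pay = $1716.00 − $328.35 = $1387.65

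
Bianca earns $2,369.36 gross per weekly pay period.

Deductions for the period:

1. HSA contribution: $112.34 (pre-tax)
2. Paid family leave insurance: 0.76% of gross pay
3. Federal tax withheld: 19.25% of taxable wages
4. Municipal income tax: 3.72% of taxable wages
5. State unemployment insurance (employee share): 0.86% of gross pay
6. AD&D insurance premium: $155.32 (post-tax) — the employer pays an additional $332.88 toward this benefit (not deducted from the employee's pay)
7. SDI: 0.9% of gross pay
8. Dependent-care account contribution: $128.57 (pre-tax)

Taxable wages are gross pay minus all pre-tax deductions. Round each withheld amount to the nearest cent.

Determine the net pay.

$1,424.51

HSA contribution: $112.34
Dependent-care account contribution: $128.57
Pre-tax total = $112.34 + $128.57 = $240.91
Taxable wages = $2,369.36 − $240.91 = $2,128.45
Municipal income tax: $2,128.45 × 0.0372 = $79.18
Federal tax withheld: $2,128.45 × 0.1925 = $409.73
Paid family leave insurance: $2,369.36 × 0.0076 = $18.01
SDI: $2,369.36 × 0.009 = $21.32
State unemployment insurance (employee share): $2,369.36 × 0.0086 = $20.38
AD&D insurance premium: $155.32
(Employer's $332.88 toward AD&D insurance premium is not withheld from the employee.)
Total deductions = $112.34 + $128.57 + $79.18 + $409.73 + $18.01 + $21.32 + $20.38 + $155.32 = $944.85
Net pay = $2,369.36 − $944.85 = $1,424.51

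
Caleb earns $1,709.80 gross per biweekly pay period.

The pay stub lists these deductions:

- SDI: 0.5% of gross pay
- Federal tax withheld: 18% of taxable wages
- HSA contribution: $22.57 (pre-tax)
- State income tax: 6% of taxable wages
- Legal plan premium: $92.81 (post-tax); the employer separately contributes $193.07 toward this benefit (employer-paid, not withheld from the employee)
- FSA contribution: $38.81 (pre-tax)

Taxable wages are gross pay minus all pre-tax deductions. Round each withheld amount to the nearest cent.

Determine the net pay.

$1,151.43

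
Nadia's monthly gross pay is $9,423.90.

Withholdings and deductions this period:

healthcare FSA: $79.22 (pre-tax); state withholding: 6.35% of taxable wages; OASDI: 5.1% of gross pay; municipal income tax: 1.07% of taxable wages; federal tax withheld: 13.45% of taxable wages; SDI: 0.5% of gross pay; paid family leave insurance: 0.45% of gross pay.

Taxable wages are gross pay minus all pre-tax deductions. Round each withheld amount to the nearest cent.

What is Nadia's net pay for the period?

$6,824.29

Healthcare FSA: $79.22
Taxable wages = $9,423.90 − $79.22 = $9,344.68
Municipal income tax: $9,344.68 × 0.0107 = $99.99
State withholding: $9,344.68 × 0.0635 = $593.39
Federal tax withheld: $9,344.68 × 0.1345 = $1,256.86
Paid family leave insurance: $9,423.90 × 0.0045 = $42.41
SDI: $9,423.90 × 0.005 = $47.12
OASDI: $9,423.90 × 0.051 = $480.62
Total deductions = $79.22 + $99.99 + $593.39 + $1,256.86 + $42.41 + $47.12 + $480.62 = $2,599.61
Net pay = $9,423.90 − $2,599.61 = $6,824.29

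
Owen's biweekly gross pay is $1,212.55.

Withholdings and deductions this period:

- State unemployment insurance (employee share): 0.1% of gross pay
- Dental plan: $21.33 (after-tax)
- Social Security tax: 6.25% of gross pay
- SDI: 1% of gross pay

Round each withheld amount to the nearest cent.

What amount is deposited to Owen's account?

$1,102.10

SDI: $1,212.55 × 0.01 = $12.13
State unemployment insurance (employee share): $1,212.55 × 0.001 = $1.21
Social Security tax: $1,212.55 × 0.0625 = $75.78
Dental plan: $21.33
Total deductions = $12.13 + $1.21 + $75.78 + $21.33 = $110.45
Net pay = $1,212.55 − $110.45 = $1,102.10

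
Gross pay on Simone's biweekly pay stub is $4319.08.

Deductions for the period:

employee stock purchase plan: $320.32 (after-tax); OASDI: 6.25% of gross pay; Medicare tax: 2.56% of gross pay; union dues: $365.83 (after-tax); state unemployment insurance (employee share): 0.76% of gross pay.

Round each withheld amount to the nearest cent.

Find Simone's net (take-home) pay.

Medicare tax: $4319.08 × 0.0256 = $110.57
OASDI: $4319.08 × 0.0625 = $269.94
State unemployment insurance (employee share): $4319.08 × 0.0076 = $32.83
Employee stock purchase plan: $320.32
Union dues: $365.83
Total deductions = $110.57 + $269.94 + $32.83 + $320.32 + $365.83 = $1099.49
Net pay = $4319.08 − $1099.49 = $3219.59

$3219.59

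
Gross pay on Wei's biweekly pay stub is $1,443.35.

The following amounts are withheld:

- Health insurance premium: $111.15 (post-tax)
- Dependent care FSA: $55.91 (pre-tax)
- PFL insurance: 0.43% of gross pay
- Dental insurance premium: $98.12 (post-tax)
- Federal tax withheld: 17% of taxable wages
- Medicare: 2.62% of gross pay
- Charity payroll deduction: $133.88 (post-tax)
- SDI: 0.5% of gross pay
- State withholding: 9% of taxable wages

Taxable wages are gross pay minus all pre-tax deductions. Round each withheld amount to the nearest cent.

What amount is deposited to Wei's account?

$632.31

Dependent care FSA: $55.91
Taxable wages = $1,443.35 − $55.91 = $1,387.44
State withholding: $1,387.44 × 0.09 = $124.87
Federal tax withheld: $1,387.44 × 0.17 = $235.86
SDI: $1,443.35 × 0.005 = $7.22
Medicare: $1,443.35 × 0.0262 = $37.82
PFL insurance: $1,443.35 × 0.0043 = $6.21
Charity payroll deduction: $133.88
Health insurance premium: $111.15
Dental insurance premium: $98.12
Total deductions = $55.91 + $124.87 + $235.86 + $7.22 + $37.82 + $6.21 + $133.88 + $111.15 + $98.12 = $811.04
Net pay = $1,443.35 − $811.04 = $632.31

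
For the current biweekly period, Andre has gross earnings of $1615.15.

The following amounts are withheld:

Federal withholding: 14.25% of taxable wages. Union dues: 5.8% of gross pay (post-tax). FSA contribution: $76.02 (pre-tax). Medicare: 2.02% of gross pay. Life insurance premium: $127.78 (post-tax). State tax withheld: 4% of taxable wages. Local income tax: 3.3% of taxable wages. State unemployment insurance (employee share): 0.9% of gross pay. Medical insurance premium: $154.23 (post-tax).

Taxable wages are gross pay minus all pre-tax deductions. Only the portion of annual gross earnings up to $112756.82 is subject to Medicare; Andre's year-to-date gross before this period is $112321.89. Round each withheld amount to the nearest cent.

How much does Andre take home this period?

FSA contribution: $76.02
Taxable wages = $1615.15 − $76.02 = $1539.13
Federal withholding: $1539.13 × 0.1425 = $219.33
State tax withheld: $1539.13 × 0.04 = $61.57
Local income tax: $1539.13 × 0.033 = $50.79
Medicare: only $112756.82 − $112321.89 = $434.93 of this check is subject → $434.93 × 0.0202 = $8.79
State unemployment insurance (employee share): $1615.15 × 0.009 = $14.54
Union dues: $1615.15 × 0.058 = $93.68
Life insurance premium: $127.78
Medical insurance premium: $154.23
Total deductions = $76.02 + $219.33 + $61.57 + $50.79 + $8.79 + $14.54 + $93.68 + $127.78 + $154.23 = $806.73
Net pay = $1615.15 − $806.73 = $808.42

$808.42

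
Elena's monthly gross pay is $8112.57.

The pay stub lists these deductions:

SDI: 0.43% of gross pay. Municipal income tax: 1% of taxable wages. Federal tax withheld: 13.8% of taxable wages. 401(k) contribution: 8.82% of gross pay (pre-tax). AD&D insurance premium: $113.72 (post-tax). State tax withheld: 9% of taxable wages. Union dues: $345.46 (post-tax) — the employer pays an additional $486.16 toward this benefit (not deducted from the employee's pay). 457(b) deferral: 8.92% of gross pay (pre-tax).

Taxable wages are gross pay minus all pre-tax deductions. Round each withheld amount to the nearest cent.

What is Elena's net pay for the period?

$4591.07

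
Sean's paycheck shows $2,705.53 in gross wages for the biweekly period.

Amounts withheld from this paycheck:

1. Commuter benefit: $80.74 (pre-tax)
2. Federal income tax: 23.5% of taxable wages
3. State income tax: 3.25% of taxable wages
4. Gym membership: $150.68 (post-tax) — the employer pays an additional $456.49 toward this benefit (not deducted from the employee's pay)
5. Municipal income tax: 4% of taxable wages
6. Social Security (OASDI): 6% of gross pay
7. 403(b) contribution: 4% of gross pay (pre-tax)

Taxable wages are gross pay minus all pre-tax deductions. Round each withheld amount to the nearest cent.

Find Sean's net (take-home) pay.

403(b) contribution: $2,705.53 × 0.04 = $108.22
Commuter benefit: $80.74
Pre-tax total = $108.22 + $80.74 = $188.96
Taxable wages = $2,705.53 − $188.96 = $2,516.57
Municipal income tax: $2,516.57 × 0.04 = $100.66
Federal income tax: $2,516.57 × 0.235 = $591.39
State income tax: $2,516.57 × 0.0325 = $81.79
Social Security (OASDI): $2,705.53 × 0.06 = $162.33
Gym membership: $150.68
(Employer's $456.49 toward gym membership is not withheld from the employee.)
Total deductions = $108.22 + $80.74 + $100.66 + $591.39 + $81.79 + $162.33 + $150.68 = $1,275.81
Net pay = $2,705.53 − $1,275.81 = $1,429.72

$1,429.72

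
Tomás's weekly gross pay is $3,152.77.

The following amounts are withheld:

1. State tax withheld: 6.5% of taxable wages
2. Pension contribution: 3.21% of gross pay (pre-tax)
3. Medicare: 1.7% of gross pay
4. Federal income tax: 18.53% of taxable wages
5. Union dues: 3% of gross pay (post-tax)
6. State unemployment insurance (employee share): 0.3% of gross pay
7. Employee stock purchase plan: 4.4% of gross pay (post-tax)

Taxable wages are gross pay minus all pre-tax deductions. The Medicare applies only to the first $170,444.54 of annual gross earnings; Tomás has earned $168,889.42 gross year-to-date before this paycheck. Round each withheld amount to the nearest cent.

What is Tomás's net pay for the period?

$2,018.56

Pension contribution: $3,152.77 × 0.0321 = $101.20
Taxable wages = $3,152.77 − $101.20 = $3,051.57
State tax withheld: $3,051.57 × 0.065 = $198.35
Federal income tax: $3,051.57 × 0.1853 = $565.46
Medicare: only $170,444.54 − $168,889.42 = $1,555.12 of this check is subject → $1,555.12 × 0.017 = $26.44
State unemployment insurance (employee share): $3,152.77 × 0.003 = $9.46
Union dues: $3,152.77 × 0.03 = $94.58
Employee stock purchase plan: $3,152.77 × 0.044 = $138.72
Total deductions = $101.20 + $198.35 + $565.46 + $26.44 + $9.46 + $94.58 + $138.72 = $1,134.21
Net pay = $3,152.77 − $1,134.21 = $2,018.56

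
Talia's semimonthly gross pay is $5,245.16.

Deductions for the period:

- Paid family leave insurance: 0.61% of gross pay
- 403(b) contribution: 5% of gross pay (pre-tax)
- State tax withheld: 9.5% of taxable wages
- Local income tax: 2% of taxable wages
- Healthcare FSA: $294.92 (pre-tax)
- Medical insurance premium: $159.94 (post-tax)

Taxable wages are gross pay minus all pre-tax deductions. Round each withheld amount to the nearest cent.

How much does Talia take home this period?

$3,956.92

Healthcare FSA: $294.92
403(b) contribution: $5,245.16 × 0.05 = $262.26
Pre-tax total = $294.92 + $262.26 = $557.18
Taxable wages = $5,245.16 − $557.18 = $4,687.98
Local income tax: $4,687.98 × 0.02 = $93.76
State tax withheld: $4,687.98 × 0.095 = $445.36
Paid family leave insurance: $5,245.16 × 0.0061 = $32.00
Medical insurance premium: $159.94
Total deductions = $294.92 + $262.26 + $93.76 + $445.36 + $32.00 + $159.94 = $1,288.24
Net pay = $5,245.16 − $1,288.24 = $3,956.92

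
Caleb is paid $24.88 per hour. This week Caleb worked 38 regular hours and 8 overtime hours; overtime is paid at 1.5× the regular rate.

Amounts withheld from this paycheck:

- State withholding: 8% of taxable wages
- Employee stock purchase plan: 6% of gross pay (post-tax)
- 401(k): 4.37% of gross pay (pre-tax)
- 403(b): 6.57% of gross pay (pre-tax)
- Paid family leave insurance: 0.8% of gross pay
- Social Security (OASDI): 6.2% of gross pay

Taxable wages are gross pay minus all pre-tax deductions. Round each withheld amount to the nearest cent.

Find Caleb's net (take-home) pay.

Regular pay: 38 × $24.88 = $945.44
Overtime pay: 8 × $24.88 × 1.5 = $298.56
Gross pay = $945.44 + $298.56 = $1,244.00
401(k): $1,244.00 × 0.0437 = $54.36
403(b): $1,244.00 × 0.0657 = $81.73
Pre-tax total = $54.36 + $81.73 = $136.09
Taxable wages = $1,244.00 − $136.09 = $1,107.91
State withholding: $1,107.91 × 0.08 = $88.63
Paid family leave insurance: $1,244.00 × 0.008 = $9.95
Social Security (OASDI): $1,244.00 × 0.062 = $77.13
Employee stock purchase plan: $1,244.00 × 0.06 = $74.64
Total deductions = $54.36 + $81.73 + $88.63 + $9.95 + $77.13 + $74.64 = $386.44
Net pay = $1,244.00 − $386.44 = $857.56

$857.56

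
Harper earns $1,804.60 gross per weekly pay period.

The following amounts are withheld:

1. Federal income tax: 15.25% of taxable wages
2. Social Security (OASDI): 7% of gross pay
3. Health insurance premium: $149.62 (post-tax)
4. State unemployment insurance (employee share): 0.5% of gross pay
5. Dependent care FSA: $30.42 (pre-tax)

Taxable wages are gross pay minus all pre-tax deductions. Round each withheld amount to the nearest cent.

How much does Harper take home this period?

Dependent care FSA: $30.42
Taxable wages = $1,804.60 − $30.42 = $1,774.18
Federal income tax: $1,774.18 × 0.1525 = $270.56
Social Security (OASDI): $1,804.60 × 0.07 = $126.32
State unemployment insurance (employee share): $1,804.60 × 0.005 = $9.02
Health insurance premium: $149.62
Total deductions = $30.42 + $270.56 + $126.32 + $9.02 + $149.62 = $585.94
Net pay = $1,804.60 − $585.94 = $1,218.66

$1,218.66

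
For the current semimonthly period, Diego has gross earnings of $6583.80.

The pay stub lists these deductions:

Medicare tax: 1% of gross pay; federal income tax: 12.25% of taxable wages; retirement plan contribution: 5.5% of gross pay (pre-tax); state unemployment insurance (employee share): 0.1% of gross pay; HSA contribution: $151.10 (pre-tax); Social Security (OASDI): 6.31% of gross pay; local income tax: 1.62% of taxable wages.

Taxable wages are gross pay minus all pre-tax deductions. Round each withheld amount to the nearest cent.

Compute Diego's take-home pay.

$4740.74

Retirement plan contribution: $6583.80 × 0.055 = $362.11
HSA contribution: $151.10
Pre-tax total = $362.11 + $151.10 = $513.21
Taxable wages = $6583.80 − $513.21 = $6070.59
Federal income tax: $6070.59 × 0.1225 = $743.65
Local income tax: $6070.59 × 0.0162 = $98.34
Social Security (OASDI): $6583.80 × 0.0631 = $415.44
State unemployment insurance (employee share): $6583.80 × 0.001 = $6.58
Medicare tax: $6583.80 × 0.01 = $65.84
Total deductions = $362.11 + $151.10 + $743.65 + $98.34 + $415.44 + $6.58 + $65.84 = $1843.06
Net pay = $6583.80 − $1843.06 = $4740.74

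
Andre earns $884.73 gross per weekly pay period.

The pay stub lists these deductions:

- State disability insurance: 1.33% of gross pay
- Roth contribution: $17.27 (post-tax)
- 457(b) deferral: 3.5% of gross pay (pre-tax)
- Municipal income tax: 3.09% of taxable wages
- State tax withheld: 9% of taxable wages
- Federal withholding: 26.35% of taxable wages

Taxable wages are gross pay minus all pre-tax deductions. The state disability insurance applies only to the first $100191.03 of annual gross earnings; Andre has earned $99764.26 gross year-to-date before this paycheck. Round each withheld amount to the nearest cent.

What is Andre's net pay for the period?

$502.62

457(b) deferral: $884.73 × 0.035 = $30.97
Taxable wages = $884.73 − $30.97 = $853.76
Municipal income tax: $853.76 × 0.0309 = $26.38
Federal withholding: $853.76 × 0.2635 = $224.97
State tax withheld: $853.76 × 0.09 = $76.84
State disability insurance: only $100191.03 − $99764.26 = $426.77 of this check is subject → $426.77 × 0.0133 = $5.68
Roth contribution: $17.27
Total deductions = $30.97 + $26.38 + $224.97 + $76.84 + $5.68 + $17.27 = $382.11
Net pay = $884.73 − $382.11 = $502.62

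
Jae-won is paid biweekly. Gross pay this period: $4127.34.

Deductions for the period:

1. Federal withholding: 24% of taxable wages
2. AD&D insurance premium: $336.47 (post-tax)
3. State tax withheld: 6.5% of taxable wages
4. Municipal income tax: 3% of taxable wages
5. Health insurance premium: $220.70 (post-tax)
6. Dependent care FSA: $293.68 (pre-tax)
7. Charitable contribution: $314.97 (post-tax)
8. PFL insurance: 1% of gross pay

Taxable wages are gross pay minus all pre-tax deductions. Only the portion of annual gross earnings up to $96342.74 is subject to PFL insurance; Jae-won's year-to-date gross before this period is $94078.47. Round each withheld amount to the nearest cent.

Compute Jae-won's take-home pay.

$1654.60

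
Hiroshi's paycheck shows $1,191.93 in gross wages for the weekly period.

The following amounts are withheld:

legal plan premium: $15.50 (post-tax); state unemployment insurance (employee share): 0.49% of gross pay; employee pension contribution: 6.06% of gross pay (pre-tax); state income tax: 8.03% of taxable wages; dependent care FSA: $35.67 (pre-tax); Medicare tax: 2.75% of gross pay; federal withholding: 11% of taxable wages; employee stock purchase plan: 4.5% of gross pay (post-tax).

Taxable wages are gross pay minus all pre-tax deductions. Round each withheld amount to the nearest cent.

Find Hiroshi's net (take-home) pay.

$769.98

Dependent care FSA: $35.67
Employee pension contribution: $1,191.93 × 0.0606 = $72.23
Pre-tax total = $35.67 + $72.23 = $107.90
Taxable wages = $1,191.93 − $107.90 = $1,084.03
State income tax: $1,084.03 × 0.0803 = $87.05
Federal withholding: $1,084.03 × 0.11 = $119.24
State unemployment insurance (employee share): $1,191.93 × 0.0049 = $5.84
Medicare tax: $1,191.93 × 0.0275 = $32.78
Employee stock purchase plan: $1,191.93 × 0.045 = $53.64
Legal plan premium: $15.50
Total deductions = $35.67 + $72.23 + $87.05 + $119.24 + $5.84 + $32.78 + $53.64 + $15.50 = $421.95
Net pay = $1,191.93 − $421.95 = $769.98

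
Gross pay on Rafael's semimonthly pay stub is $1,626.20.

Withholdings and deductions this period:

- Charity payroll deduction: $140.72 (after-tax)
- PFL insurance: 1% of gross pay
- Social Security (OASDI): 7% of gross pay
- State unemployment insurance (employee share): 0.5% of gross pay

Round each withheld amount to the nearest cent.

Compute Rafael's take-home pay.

State unemployment insurance (employee share): $1,626.20 × 0.005 = $8.13
Social Security (OASDI): $1,626.20 × 0.07 = $113.83
PFL insurance: $1,626.20 × 0.01 = $16.26
Charity payroll deduction: $140.72
Total deductions = $8.13 + $113.83 + $16.26 + $140.72 = $278.94
Net pay = $1,626.20 − $278.94 = $1,347.26

$1,347.26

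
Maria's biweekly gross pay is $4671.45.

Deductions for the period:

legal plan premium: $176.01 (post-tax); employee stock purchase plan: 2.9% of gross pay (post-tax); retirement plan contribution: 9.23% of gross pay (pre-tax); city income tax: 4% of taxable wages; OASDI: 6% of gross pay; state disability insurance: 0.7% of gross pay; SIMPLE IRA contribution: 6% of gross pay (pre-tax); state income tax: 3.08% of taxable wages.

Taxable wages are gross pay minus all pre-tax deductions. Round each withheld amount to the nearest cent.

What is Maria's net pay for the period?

Retirement plan contribution: $4671.45 × 0.0923 = $431.17
SIMPLE IRA contribution: $4671.45 × 0.06 = $280.29
Pre-tax total = $431.17 + $280.29 = $711.46
Taxable wages = $4671.45 − $711.46 = $3959.99
State income tax: $3959.99 × 0.0308 = $121.97
City income tax: $3959.99 × 0.04 = $158.40
OASDI: $4671.45 × 0.06 = $280.29
State disability insurance: $4671.45 × 0.007 = $32.70
Employee stock purchase plan: $4671.45 × 0.029 = $135.47
Legal plan premium: $176.01
Total deductions = $431.17 + $280.29 + $121.97 + $158.40 + $280.29 + $32.70 + $135.47 + $176.01 = $1616.30
Net pay = $4671.45 − $1616.30 = $3055.15

$3055.15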